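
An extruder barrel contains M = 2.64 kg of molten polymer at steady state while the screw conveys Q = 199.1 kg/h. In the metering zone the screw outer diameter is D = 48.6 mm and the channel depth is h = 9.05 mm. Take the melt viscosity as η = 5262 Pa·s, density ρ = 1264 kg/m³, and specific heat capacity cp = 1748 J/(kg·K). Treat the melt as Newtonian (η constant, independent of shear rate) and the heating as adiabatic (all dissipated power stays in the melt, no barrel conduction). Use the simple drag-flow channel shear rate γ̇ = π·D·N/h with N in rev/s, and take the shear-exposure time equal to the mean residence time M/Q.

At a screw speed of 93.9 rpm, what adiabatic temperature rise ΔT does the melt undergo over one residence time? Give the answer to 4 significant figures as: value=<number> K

value=79.25 K

Convert throughput: Q = 199.1 kg/h = 199.1/3600 = 0.0553056 kg/s
t_res = M / Q_s = 2.64 ÷ 0.0553056 = 47.7348 s
Geometry in metres: D = 48.6 mm → 0.0486 m, h = 9.05 mm → 0.00905 m; screw speed N = 93.9 rpm = 1.565 rev/s
Shear rate: γ̇ = πDN/h = π·0.0486·1.565/0.00905 = 26.4029 s⁻¹
Adiabatic rise: ΔT = η γ̇² t_res / (ρ cp) = 5262·(26.4029)²·47.7348 / (1264·1748) = 79.2504 K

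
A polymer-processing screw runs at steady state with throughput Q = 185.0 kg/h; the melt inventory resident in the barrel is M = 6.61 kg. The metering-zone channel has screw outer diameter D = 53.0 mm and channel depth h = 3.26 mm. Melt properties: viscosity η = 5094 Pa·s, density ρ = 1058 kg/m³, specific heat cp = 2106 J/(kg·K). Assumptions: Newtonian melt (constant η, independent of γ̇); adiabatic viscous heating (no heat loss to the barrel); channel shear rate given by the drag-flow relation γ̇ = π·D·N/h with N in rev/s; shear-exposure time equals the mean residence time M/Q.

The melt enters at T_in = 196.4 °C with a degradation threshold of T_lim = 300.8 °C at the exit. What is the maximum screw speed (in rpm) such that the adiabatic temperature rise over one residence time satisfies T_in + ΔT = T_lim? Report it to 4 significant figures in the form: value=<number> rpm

value=22.13 rpm

Q_s = Q / 3600 = 185.0 / 3600 = 0.0513889 kg/s
t_res = M / Q_s = 6.61 / 0.0513889 = 128.627 s
Convert to metres: D = 0.053 m, h = 0.00326 m
ΔT_a = T_lim − T_in = 300.8 − 196.4 = 104.4 K
γ̇_max² = ΔT_a·ρ·cp/(η·t_res) = 104.4·1058·2106/(5094·128.627) = 355.02 s⁻²
Take the square root: γ̇_max = √(355.02) = 18.842 s⁻¹
N_max = γ̇_max h / (πD) = 18.842·0.00326/(π·0.053) = 0.368908 rev/s → ×60 = 22.1345 rpm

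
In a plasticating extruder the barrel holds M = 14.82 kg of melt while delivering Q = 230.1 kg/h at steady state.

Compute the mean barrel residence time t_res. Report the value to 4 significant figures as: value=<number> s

value=231.9 s

Throughput in SI: Q_s = 230.1 kg/h ÷ 3600 s/h = 0.0639167 kg/s
Mean residence time: t_res = M/Q_s = 14.82 kg / 0.0639167 kg/s = 231.864 s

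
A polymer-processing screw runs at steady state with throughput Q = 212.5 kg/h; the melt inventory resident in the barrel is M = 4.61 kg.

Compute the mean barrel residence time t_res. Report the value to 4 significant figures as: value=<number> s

Q_s = Q / 3600 = 212.5 / 3600 = 0.0590278 kg/s
Mean residence time: t_res = M/Q_s = 4.61 kg / 0.0590278 kg/s = 78.0988 s

value=78.10 s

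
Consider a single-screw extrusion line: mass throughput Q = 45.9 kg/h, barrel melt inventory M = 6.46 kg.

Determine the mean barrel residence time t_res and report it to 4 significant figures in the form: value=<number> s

value=506.7 s

Throughput in SI: Q_s = 45.9 kg/h ÷ 3600 s/h = 0.01275 kg/s
Mean residence time: t_res = M/Q_s = 6.46 kg / 0.01275 kg/s = 506.667 s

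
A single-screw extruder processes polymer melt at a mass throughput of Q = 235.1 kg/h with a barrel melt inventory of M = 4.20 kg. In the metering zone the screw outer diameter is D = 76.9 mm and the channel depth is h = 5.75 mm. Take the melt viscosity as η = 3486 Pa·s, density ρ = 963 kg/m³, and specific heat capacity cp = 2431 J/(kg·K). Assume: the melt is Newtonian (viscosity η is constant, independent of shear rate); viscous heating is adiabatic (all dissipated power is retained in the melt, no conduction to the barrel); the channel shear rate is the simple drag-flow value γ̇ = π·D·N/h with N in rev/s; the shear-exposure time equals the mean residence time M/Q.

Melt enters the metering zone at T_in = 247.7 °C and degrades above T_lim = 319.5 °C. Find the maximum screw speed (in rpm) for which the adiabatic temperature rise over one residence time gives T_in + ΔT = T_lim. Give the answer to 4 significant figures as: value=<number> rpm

value=39.10 rpm

Q_s = Q / 3600 = 235.1 / 3600 = 0.0653056 kg/s
t_res = M / Q_s = 4.20 / 0.0653056 = 64.3131 s
Geometry in SI: D = 76.9 mm → 0.0769 m, h = 5.75 mm → 0.00575 m
ΔT_a = T_lim − T_in = 319.5 °C − 247.7 °C = 71.8 K
γ̇_max² = ΔT_a·ρ·cp/(η·t_res) = 71.8·963·2431/(3486·64.3131) = 749.737 s⁻²
Take the square root: γ̇_max = √(749.737) = 27.3813 s⁻¹
Solve γ̇ = πDN/h for N: N_max = γ̇_max·h/(π·D) = 27.3813 × 0.00575 / (π × 0.0769) = 0.651698 rev/s = 39.1019 rpm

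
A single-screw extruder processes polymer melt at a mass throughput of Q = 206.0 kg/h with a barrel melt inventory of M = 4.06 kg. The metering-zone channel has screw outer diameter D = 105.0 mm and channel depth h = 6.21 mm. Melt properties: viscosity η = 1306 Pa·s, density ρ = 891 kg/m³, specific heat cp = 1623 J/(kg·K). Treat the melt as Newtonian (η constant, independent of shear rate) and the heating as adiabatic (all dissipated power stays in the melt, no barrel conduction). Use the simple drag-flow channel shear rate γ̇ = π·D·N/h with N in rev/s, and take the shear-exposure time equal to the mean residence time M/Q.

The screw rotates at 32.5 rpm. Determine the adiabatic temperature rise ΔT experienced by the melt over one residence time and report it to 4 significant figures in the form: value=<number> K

value=53.05 K

Throughput in SI: Q_s = 206.0 kg/h ÷ 3600 s/h = 0.0572222 kg/s
t_res = M / Q_s = 4.06 / 0.0572222 = 70.9515 s
Geometry in metres: D = 105.0 mm → 0.105 m, h = 6.21 mm → 0.00621 m; screw speed N = 32.5 rpm = 0.541667 rev/s
γ̇ = π D N / h = (π)(0.105)(0.541667) / 0.00621 = 28.7726 s⁻¹
Adiabatic rise: ΔT = η γ̇² t_res / (ρ cp) = 1306·(28.7726)²·70.9515 / (891·1623) = 53.0478 K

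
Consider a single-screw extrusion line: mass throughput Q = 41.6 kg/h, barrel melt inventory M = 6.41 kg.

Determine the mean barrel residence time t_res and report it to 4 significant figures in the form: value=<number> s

value=554.7 s

Throughput in SI: Q_s = 41.6 kg/h ÷ 3600 s/h = 0.0115556 kg/s
t_res = M / Q_s = 6.41 / 0.0115556 = 554.712 s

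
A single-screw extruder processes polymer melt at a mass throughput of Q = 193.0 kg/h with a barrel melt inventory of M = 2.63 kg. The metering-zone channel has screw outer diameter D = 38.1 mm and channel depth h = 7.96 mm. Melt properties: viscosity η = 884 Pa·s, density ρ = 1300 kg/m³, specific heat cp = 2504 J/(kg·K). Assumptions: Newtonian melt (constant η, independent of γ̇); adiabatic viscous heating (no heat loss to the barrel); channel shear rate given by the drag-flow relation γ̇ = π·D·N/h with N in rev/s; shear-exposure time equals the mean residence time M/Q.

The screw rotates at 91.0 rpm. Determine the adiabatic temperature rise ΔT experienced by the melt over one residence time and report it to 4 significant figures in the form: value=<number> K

Convert throughput: Q = 193.0 kg/h = 193.0/3600 = 0.0536111 kg/s
Mean residence time: t_res = M/Q_s = 2.63 kg / 0.0536111 kg/s = 49.057 s
Convert to SI: D = 0.0381 m, h = 0.00796 m, N = 91.0/60 = 1.51667 rev/s
Shear rate: γ̇ = πDN/h = π·0.0381·1.51667/0.00796 = 22.8061 s⁻¹
ΔT = η·γ̇²·t_res / (ρ·cp) = 884 · (22.8061)² · 49.057 / (1300 · 2504) = 6.92914 K

value=6.929 K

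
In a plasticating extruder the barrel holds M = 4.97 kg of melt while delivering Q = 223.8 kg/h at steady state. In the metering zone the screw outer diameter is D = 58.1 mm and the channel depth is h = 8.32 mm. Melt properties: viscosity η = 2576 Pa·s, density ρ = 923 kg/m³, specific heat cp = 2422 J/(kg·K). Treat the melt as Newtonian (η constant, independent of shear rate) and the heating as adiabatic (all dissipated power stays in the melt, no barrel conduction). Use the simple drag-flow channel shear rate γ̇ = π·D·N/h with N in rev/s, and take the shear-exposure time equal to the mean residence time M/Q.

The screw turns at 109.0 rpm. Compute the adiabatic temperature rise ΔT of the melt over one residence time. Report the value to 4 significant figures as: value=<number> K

Throughput in SI: Q_s = 223.8 kg/h ÷ 3600 s/h = 0.0621667 kg/s
Mean residence time: t_res = M/Q_s = 4.97 kg / 0.0621667 kg/s = 79.9464 s
D = 58.1 mm = 0.0581 m;  h = 8.32 mm = 0.00832 m;  N = 109.0 rpm / 60 = 1.81667 rev/s
γ̇ = π D N / h = (π)(0.0581)(1.81667) / 0.00832 = 39.8546 s⁻¹
ΔT = η·γ̇²·t_res / (ρ·cp) = 2576 · (39.8546)² · 79.9464 / (923 · 2422) = 146.327 K

value=146.3 K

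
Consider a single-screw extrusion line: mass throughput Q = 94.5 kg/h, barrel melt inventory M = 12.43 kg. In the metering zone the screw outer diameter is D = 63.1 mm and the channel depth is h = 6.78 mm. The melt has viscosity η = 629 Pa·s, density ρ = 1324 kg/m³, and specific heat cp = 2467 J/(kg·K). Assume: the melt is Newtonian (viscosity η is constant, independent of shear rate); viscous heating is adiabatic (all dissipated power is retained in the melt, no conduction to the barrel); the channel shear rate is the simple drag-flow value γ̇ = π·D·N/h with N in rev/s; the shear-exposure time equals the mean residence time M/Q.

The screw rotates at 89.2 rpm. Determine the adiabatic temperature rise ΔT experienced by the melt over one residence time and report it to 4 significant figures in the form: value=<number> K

Q_s = Q / 3600 = 94.5 / 3600 = 0.02625 kg/s
t_res = M / Q_s = 12.43 / 0.02625 = 473.524 s
D = 63.1 mm = 0.0631 m;  h = 6.78 mm = 0.00678 m;  N = 89.2 rpm / 60 = 1.48667 rev/s
Shear rate: γ̇ = πDN/h = π·0.0631·1.48667/0.00678 = 43.4673 s⁻¹
ΔT = η·γ̇²·t_res/(ρ·cp) = [629 × 43.4673² × 473.524] / [1324 × 2467] = 172.291 K

value=172.3 K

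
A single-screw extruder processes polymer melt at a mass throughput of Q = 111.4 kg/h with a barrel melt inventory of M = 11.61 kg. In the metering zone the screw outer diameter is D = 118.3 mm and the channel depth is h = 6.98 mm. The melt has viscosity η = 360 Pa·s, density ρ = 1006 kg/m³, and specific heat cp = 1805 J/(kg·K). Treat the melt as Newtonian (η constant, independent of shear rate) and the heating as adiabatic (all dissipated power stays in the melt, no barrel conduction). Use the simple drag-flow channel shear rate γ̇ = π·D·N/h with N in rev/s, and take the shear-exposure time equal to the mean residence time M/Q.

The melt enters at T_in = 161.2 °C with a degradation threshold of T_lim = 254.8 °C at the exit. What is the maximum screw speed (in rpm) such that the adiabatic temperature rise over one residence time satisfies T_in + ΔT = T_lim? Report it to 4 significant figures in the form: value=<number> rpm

value=39.97 rpm

Throughput in SI: Q_s = 111.4 kg/h ÷ 3600 s/h = 0.0309444 kg/s
t_res = M / Q_s = 11.61 ÷ 0.0309444 = 375.189 s
Geometry in SI: D = 118.3 mm → 0.1183 m, h = 6.98 mm → 0.00698 m
ΔT_a = T_lim − T_in = 254.8 − 161.2 = 93.6 K
γ̇_max² = ΔT_a·ρ·cp / (η·t_res) = [93.6 × 1006 × 1805] / [360 × 375.189] = 1258.34 s⁻²
Take the square root: γ̇_max = √(1258.34) = 35.4731 s⁻¹
N_max = γ̇_max h / (πD) = 35.4731·0.00698/(π·0.1183) = 0.666224 rev/s → ×60 = 39.9734 rpm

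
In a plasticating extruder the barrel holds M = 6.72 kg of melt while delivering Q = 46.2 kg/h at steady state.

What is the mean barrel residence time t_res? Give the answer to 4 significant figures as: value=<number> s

value=523.6 s

Q_s = Q / 3600 = 46.2 / 3600 = 0.0128333 kg/s
t_res = M / Q_s = 6.72 / 0.0128333 = 523.636 s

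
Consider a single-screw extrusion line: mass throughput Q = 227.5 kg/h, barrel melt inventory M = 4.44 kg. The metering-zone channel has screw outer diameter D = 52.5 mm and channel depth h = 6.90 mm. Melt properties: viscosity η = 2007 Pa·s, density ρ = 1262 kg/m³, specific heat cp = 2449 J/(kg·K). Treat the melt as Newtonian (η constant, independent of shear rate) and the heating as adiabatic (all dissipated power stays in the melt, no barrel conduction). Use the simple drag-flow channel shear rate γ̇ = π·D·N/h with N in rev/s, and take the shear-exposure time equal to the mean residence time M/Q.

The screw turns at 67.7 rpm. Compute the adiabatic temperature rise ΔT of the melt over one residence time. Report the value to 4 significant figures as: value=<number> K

value=33.19 K

Throughput in SI: Q_s = 227.5 kg/h ÷ 3600 s/h = 0.0631944 kg/s
t_res = M / Q_s = 4.44 ÷ 0.0631944 = 70.2593 s
Geometry in metres: D = 52.5 mm → 0.0525 m, h = 6.90 mm → 0.0069 m; screw speed N = 67.7 rpm = 1.12833 rev/s
γ̇ = π D N / h = (π)(0.0525)(1.12833) / 0.0069 = 26.971 s⁻¹
ΔT = η·γ̇²·t_res / (ρ·cp) = 2007 · (26.971)² · 70.2593 / (1262 · 2449) = 33.1893 K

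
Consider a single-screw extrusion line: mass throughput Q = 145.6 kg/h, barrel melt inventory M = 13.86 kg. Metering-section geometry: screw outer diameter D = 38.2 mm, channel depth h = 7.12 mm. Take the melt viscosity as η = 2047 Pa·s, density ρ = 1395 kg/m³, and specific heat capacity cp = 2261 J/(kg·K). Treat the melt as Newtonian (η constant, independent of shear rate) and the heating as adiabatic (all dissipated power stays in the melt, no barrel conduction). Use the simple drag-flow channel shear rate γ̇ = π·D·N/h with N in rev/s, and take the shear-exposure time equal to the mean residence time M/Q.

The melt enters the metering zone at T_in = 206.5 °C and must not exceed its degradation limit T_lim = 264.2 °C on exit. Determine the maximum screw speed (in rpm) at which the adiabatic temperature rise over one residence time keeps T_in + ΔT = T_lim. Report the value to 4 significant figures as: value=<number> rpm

Q_s = Q / 3600 = 145.6 / 3600 = 0.0404444 kg/s
t_res = M / Q_s = 13.86 / 0.0404444 = 342.692 s
D = 38.2 mm = 0.0382 m;  h = 7.12 mm = 0.00712 m
Allowable rise: ΔT_a = T_lim − T_in = 264.2 − 206.5 = 57.7 K
γ̇_max² = ΔT_a·ρ·cp/(η·t_res) = 57.7·1395·2261/(2047·342.692) = 259.435 s⁻²
γ̇_max = sqrt(259.435) = 16.107 s⁻¹
N_max = γ̇_max h / (πD) = 16.107·0.00712/(π·0.0382) = 0.955611 rev/s → ×60 = 57.3366 rpm

value=57.34 rpm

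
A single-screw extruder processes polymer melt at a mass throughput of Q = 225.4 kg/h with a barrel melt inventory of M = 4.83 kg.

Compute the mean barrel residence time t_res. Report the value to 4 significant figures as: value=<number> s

Throughput in SI: Q_s = 225.4 kg/h ÷ 3600 s/h = 0.0626111 kg/s
t_res = M / Q_s = 4.83 ÷ 0.0626111 = 77.1429 s

value=77.14 s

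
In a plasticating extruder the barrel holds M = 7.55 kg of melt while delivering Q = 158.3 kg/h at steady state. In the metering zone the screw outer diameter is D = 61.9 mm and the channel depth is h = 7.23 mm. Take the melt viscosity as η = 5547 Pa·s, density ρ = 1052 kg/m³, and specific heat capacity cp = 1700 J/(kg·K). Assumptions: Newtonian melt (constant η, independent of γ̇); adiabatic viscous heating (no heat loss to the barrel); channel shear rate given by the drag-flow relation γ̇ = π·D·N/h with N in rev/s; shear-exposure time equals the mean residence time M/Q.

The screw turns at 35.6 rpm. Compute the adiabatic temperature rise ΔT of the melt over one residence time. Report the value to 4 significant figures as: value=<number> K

Throughput in SI: Q_s = 158.3 kg/h ÷ 3600 s/h = 0.0439722 kg/s
Mean residence time: t_res = M/Q_s = 7.55 kg / 0.0439722 kg/s = 171.699 s
Geometry in metres: D = 61.9 mm → 0.0619 m, h = 7.23 mm → 0.00723 m; screw speed N = 35.6 rpm = 0.593333 rev/s
Shear rate: γ̇ = πDN/h = π·0.0619·0.593333/0.00723 = 15.9588 s⁻¹
Adiabatic rise: ΔT = η γ̇² t_res / (ρ cp) = 5547·(15.9588)²·171.699 / (1052·1700) = 135.633 K

value=135.6 K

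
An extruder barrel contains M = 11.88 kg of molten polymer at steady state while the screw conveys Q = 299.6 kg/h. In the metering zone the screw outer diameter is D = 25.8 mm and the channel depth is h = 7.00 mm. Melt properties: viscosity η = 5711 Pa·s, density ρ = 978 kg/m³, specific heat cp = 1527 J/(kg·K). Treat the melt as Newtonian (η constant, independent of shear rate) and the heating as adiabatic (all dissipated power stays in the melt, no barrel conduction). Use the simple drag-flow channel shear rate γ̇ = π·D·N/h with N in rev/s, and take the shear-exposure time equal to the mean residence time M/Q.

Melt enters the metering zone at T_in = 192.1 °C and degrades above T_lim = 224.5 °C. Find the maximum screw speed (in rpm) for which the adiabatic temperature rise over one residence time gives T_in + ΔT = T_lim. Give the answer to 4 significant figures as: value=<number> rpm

value=39.92 rpm

Q_s = Q / 3600 = 299.6 / 3600 = 0.0832222 kg/s
Mean residence time: t_res = M/Q_s = 11.88 kg / 0.0832222 kg/s = 142.75 s
Geometry in SI: D = 25.8 mm → 0.0258 m, h = 7.00 mm → 0.007 m
ΔT_a = T_lim − T_in = 224.5 − 192.1 = 32.4 K
Invert ΔT = ηγ̇²t_res/(ρcp) for γ̇: γ̇_max² = ΔT_a ρ cp / (η t_res) = 32.4·978·1527 / (5711·142.75) = 59.3518 s⁻²
γ̇_max = √59.3518 = 7.70401 s⁻¹
N_max = γ̇_max·h / (π·D) = 7.70401 · 0.007 / (π · 0.0258) = 0.665343 rev/s = 39.9206 rpm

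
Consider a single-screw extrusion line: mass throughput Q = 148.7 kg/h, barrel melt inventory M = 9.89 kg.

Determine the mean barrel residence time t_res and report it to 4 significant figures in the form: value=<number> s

value=239.4 s

Q_s = Q / 3600 = 148.7 / 3600 = 0.0413056 kg/s
t_res = M / Q_s = 9.89 ÷ 0.0413056 = 239.435 s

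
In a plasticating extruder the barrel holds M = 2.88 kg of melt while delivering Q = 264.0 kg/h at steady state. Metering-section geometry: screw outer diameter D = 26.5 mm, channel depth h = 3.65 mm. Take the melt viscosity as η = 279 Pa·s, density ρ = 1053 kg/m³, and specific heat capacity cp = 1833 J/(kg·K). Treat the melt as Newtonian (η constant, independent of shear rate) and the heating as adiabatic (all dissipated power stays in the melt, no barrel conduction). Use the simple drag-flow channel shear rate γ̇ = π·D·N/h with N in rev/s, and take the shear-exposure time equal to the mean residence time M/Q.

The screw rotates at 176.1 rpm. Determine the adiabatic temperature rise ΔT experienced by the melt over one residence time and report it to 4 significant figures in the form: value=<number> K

Throughput in SI: Q_s = 264.0 kg/h ÷ 3600 s/h = 0.0733333 kg/s
t_res = M / Q_s = 2.88 / 0.0733333 = 39.2727 s
Geometry in metres: D = 26.5 mm → 0.0265 m, h = 3.65 mm → 0.00365 m; screw speed N = 176.1 rpm = 2.935 rev/s
γ̇ = π·D·N / h = π · 0.0265 · 2.935 / 0.00365 = 66.9439 s⁻¹
ΔT = η·γ̇²·t_res/(ρ·cp) = [279 × 66.9439² × 39.2727] / [1053 × 1833] = 25.4405 K

value=25.44 K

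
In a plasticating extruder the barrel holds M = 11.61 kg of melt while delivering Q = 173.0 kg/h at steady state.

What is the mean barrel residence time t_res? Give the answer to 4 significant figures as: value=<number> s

value=241.6 s

Q_s = Q / 3600 = 173.0 / 3600 = 0.0480556 kg/s
t_res = M / Q_s = 11.61 ÷ 0.0480556 = 241.595 s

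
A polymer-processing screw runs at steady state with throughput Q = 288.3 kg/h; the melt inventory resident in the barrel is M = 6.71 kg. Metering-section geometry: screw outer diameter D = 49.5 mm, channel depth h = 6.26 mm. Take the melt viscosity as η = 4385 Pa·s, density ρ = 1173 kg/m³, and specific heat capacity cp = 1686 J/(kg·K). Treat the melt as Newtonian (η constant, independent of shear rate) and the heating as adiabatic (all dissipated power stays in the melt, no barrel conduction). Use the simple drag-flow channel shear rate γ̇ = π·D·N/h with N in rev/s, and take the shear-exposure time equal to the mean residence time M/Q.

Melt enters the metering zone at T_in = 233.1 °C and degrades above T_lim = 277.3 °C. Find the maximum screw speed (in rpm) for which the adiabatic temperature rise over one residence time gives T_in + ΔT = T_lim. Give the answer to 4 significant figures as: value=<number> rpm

Throughput in SI: Q_s = 288.3 kg/h ÷ 3600 s/h = 0.0800833 kg/s
t_res = M / Q_s = 6.71 ÷ 0.0800833 = 83.7877 s
Geometry in SI: D = 49.5 mm → 0.0495 m, h = 6.26 mm → 0.00626 m
ΔT_a = T_lim − T_in = 277.3 °C − 233.1 °C = 44.2 K
γ̇_max² = ΔT_a·ρ·cp/(η·t_res) = 44.2·1173·1686/(4385·83.7877) = 237.918 s⁻²
Take the square root: γ̇_max = √(237.918) = 15.4246 s⁻¹
Solve γ̇ = πDN/h for N: N_max = γ̇_max·h/(π·D) = 15.4246 × 0.00626 / (π × 0.0495) = 0.620916 rev/s = 37.255 rpm

value=37.25 rpm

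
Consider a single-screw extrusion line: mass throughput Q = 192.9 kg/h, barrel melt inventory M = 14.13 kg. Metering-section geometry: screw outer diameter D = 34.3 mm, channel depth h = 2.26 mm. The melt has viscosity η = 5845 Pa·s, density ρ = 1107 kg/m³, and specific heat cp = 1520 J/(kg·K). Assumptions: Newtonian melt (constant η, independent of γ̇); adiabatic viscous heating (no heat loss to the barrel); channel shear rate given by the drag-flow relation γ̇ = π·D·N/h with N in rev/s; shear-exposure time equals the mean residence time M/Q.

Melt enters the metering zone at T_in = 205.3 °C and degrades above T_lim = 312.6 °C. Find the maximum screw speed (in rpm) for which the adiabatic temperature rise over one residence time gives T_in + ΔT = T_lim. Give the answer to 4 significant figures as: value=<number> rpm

value=13.62 rpm

Q_s = Q / 3600 = 192.9 / 3600 = 0.0535833 kg/s
t_res = M / Q_s = 14.13 / 0.0535833 = 263.701 s
Geometry in SI: D = 34.3 mm → 0.0343 m, h = 2.26 mm → 0.00226 m
ΔT_a = T_lim − T_in = 312.6 °C − 205.3 °C = 107.3 K
γ̇_max² = ΔT_a·ρ·cp/(η·t_res) = 107.3·1107·1520/(5845·263.701) = 117.137 s⁻²
γ̇_max = √117.137 = 10.823 s⁻¹
N_max = γ̇_max·h / (π·D) = 10.823 · 0.00226 / (π · 0.0343) = 0.226992 rev/s = 13.6195 rpm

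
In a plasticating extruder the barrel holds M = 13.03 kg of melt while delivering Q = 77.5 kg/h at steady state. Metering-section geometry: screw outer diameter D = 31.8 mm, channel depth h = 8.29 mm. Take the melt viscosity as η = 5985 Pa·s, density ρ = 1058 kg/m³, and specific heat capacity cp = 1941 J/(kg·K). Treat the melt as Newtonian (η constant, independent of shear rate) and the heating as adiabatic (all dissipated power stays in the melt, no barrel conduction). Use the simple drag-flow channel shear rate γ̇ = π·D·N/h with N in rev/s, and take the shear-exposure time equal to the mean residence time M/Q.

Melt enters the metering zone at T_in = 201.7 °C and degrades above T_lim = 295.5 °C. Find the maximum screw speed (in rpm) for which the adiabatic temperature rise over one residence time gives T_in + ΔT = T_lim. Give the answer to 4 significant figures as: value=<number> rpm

value=36.31 rpm

Convert throughput: Q = 77.5 kg/h = 77.5/3600 = 0.0215278 kg/s
Mean residence time: t_res = M/Q_s = 13.03 kg / 0.0215278 kg/s = 605.265 s
D = 31.8 mm = 0.0318 m;  h = 8.29 mm = 0.00829 m
ΔT_a = T_lim − T_in = 295.5 − 201.7 = 93.8 K
γ̇_max² = ΔT_a·ρ·cp / (η·t_res) = [93.8 × 1058 × 1941] / [5985 × 605.265] = 53.1747 s⁻²
γ̇_max = √53.1747 = 7.2921 s⁻¹
N_max = γ̇_max·h / (π·D) = 7.2921 · 0.00829 / (π · 0.0318) = 0.605104 rev/s = 36.3062 rpm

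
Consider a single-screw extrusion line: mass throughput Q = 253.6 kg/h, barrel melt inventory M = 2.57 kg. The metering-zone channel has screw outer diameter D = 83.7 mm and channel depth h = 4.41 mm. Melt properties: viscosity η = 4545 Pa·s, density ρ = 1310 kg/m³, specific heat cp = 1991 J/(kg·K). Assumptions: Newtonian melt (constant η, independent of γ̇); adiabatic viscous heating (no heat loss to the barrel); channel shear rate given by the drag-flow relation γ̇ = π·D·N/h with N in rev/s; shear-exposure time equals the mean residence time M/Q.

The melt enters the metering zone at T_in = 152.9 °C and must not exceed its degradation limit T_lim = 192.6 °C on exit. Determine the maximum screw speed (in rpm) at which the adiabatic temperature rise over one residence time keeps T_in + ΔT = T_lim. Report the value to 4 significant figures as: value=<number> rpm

Q_s = Q / 3600 = 253.6 / 3600 = 0.0704444 kg/s
t_res = M / Q_s = 2.57 ÷ 0.0704444 = 36.4826 s
D = 83.7 mm = 0.0837 m;  h = 4.41 mm = 0.00441 m
ΔT_a = T_lim − T_in = 192.6 °C − 152.9 °C = 39.7 K
Invert ΔT = ηγ̇²t_res/(ρcp) for γ̇: γ̇_max² = ΔT_a ρ cp / (η t_res) = 39.7·1310·1991 / (4545·36.4826) = 624.472 s⁻²
Take the square root: γ̇_max = √(624.472) = 24.9894 s⁻¹
Solve γ̇ = πDN/h for N: N_max = γ̇_max·h/(π·D) = 24.9894 × 0.00441 / (π × 0.0837) = 0.419102 rev/s = 25.1461 rpm

value=25.15 rpm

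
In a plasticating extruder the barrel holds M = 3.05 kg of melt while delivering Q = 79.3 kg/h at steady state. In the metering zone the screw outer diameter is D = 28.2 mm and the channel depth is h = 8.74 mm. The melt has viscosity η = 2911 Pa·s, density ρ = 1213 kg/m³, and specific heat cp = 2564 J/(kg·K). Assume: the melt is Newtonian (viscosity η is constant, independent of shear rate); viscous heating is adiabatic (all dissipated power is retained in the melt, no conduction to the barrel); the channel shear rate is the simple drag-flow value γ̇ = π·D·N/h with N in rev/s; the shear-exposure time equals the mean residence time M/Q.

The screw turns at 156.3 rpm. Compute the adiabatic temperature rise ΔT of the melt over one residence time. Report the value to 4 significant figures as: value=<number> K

Q_s = Q / 3600 = 79.3 / 3600 = 0.0220278 kg/s
Mean residence time: t_res = M/Q_s = 3.05 kg / 0.0220278 kg/s = 138.462 s
D = 28.2 mm = 0.0282 m;  h = 8.74 mm = 0.00874 m;  N = 156.3 rpm / 60 = 2.605 rev/s
Shear rate: γ̇ = πDN/h = π·0.0282·2.605/0.00874 = 26.4056 s⁻¹
ΔT = η·γ̇²·t_res / (ρ·cp) = 2911 · (26.4056)² · 138.462 / (1213 · 2564) = 90.3614 K

value=90.36 K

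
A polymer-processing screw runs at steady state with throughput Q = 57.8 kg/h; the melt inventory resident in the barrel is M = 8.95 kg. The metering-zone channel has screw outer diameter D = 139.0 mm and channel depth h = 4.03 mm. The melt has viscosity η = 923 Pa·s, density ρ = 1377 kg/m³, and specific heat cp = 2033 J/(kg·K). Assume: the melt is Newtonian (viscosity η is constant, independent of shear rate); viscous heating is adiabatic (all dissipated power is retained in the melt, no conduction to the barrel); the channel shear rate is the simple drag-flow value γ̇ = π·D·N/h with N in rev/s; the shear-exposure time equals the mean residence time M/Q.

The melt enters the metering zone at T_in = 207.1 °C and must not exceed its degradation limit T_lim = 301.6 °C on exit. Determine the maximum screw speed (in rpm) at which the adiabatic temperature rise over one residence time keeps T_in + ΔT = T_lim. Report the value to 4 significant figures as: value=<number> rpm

value=12.56 rpm

Q_s = Q / 3600 = 57.8 / 3600 = 0.0160556 kg/s
t_res = M / Q_s = 8.95 / 0.0160556 = 557.439 s
Geometry in SI: D = 139.0 mm → 0.139 m, h = 4.03 mm → 0.00403 m
ΔT_a = T_lim − T_in = 301.6 °C − 207.1 °C = 94.5 K
γ̇_max² = ΔT_a·ρ·cp / (η·t_res) = [94.5 × 1377 × 2033] / [923 × 557.439] = 514.166 s⁻²
γ̇_max = sqrt(514.166) = 22.6752 s⁻¹
N_max = γ̇_max h / (πD) = 22.6752·0.00403/(π·0.139) = 0.209263 rev/s → ×60 = 12.5558 rpm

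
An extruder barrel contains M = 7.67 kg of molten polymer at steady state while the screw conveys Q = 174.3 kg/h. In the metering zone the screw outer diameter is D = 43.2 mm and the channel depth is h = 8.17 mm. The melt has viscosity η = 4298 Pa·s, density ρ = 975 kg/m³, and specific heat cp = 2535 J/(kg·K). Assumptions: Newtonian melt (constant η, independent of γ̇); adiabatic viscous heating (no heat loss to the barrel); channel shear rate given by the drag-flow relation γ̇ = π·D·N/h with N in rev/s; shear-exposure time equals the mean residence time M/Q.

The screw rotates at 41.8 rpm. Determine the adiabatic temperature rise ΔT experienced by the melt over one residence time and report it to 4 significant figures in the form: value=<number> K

value=36.89 K

Q_s = Q / 3600 = 174.3 / 3600 = 0.0484167 kg/s
Mean residence time: t_res = M/Q_s = 7.67 kg / 0.0484167 kg/s = 158.417 s
Geometry in metres: D = 43.2 mm → 0.0432 m, h = 8.17 mm → 0.00817 m; screw speed N = 41.8 rpm = 0.696667 rev/s
γ̇ = π·D·N / h = π · 0.0432 · 0.696667 / 0.00817 = 11.5728 s⁻¹
Adiabatic rise: ΔT = η γ̇² t_res / (ρ cp) = 4298·(11.5728)²·158.417 / (975·2535) = 36.8941 K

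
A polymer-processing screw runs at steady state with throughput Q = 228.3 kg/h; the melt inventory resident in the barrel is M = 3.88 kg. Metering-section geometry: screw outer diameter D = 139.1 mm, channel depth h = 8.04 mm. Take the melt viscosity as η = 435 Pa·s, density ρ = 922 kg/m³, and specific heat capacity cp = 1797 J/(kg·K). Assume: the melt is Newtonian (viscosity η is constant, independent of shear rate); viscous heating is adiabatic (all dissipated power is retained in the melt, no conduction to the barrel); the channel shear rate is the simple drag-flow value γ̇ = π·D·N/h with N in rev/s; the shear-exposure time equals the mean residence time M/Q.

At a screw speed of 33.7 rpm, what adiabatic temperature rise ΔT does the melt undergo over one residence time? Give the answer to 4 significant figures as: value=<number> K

Q_s = Q / 3600 = 228.3 / 3600 = 0.0634167 kg/s
t_res = M / Q_s = 3.88 ÷ 0.0634167 = 61.1827 s
D = 139.1 mm = 0.1391 m;  h = 8.04 mm = 0.00804 m;  N = 33.7 rpm / 60 = 0.561667 rev/s
γ̇ = π·D·N / h = π · 0.1391 · 0.561667 / 0.00804 = 30.5281 s⁻¹
ΔT = η·γ̇²·t_res/(ρ·cp) = [435 × 30.5281² × 61.1827] / [922 × 1797] = 14.9706 K

value=14.97 K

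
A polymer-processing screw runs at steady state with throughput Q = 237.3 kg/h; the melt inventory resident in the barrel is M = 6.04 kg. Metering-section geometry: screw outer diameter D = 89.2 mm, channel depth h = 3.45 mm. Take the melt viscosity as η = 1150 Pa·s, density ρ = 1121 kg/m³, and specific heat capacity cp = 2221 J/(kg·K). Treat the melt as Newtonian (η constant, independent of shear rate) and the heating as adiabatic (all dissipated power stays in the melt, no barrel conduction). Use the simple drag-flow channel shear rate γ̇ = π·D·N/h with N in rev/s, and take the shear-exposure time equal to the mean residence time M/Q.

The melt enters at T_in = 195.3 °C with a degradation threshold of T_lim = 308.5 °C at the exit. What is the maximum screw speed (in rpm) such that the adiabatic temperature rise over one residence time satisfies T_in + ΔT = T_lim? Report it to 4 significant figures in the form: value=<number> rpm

value=38.20 rpm

Q_s = Q / 3600 = 237.3 / 3600 = 0.0659167 kg/s
t_res = M / Q_s = 6.04 ÷ 0.0659167 = 91.6308 s
Geometry in SI: D = 89.2 mm → 0.0892 m, h = 3.45 mm → 0.00345 m
ΔT_a = T_lim − T_in = 308.5 − 195.3 = 113.2 K
Invert ΔT = ηγ̇²t_res/(ρcp) for γ̇: γ̇_max² = ΔT_a ρ cp / (η t_res) = 113.2·1121·2221 / (1150·91.6308) = 2674.61 s⁻²
Take the square root: γ̇_max = √(2674.61) = 51.7167 s⁻¹
N_max = γ̇_max h / (πD) = 51.7167·0.00345/(π·0.0892) = 0.6367 rev/s → ×60 = 38.202 rpm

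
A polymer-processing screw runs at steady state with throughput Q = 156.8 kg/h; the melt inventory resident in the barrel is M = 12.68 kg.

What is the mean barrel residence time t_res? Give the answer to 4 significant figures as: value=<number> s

Throughput in SI: Q_s = 156.8 kg/h ÷ 3600 s/h = 0.0435556 kg/s
Mean residence time: t_res = M/Q_s = 12.68 kg / 0.0435556 kg/s = 291.122 s

value=291.1 s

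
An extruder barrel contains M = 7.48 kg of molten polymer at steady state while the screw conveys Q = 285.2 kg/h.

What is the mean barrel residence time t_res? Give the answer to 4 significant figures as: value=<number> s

value=94.42 s

Convert throughput: Q = 285.2 kg/h = 285.2/3600 = 0.0792222 kg/s
t_res = M / Q_s = 7.48 / 0.0792222 = 94.418 s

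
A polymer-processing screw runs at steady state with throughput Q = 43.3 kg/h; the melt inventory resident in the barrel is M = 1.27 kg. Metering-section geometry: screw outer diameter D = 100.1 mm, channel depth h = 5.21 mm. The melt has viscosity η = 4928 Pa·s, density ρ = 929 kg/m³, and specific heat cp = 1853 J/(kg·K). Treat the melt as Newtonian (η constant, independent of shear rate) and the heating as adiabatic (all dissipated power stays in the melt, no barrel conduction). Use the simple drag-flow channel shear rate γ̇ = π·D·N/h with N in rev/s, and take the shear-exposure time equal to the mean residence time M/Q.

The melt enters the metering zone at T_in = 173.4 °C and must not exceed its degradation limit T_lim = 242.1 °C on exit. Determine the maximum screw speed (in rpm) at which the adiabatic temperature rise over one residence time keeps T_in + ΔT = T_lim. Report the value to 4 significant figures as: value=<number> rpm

Q_s = Q / 3600 = 43.3 / 3600 = 0.0120278 kg/s
t_res = M / Q_s = 1.27 ÷ 0.0120278 = 105.589 s
Geometry in SI: D = 100.1 mm → 0.1001 m, h = 5.21 mm → 0.00521 m
ΔT_a = T_lim − T_in = 242.1 °C − 173.4 °C = 68.7 K
γ̇_max² = ΔT_a·ρ·cp / (η·t_res) = [68.7 × 929 × 1853] / [4928 × 105.589] = 227.279 s⁻²
γ̇_max = √227.279 = 15.0758 s⁻¹
Solve γ̇ = πDN/h for N: N_max = γ̇_max·h/(π·D) = 15.0758 × 0.00521 / (π × 0.1001) = 0.249766 rev/s = 14.986 rpm

value=14.99 rpm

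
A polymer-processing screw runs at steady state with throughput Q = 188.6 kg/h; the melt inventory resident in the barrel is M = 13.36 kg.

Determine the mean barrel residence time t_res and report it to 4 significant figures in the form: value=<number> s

Q_s = Q / 3600 = 188.6 / 3600 = 0.0523889 kg/s
Mean residence time: t_res = M/Q_s = 13.36 kg / 0.0523889 kg/s = 255.016 s

value=255.0 s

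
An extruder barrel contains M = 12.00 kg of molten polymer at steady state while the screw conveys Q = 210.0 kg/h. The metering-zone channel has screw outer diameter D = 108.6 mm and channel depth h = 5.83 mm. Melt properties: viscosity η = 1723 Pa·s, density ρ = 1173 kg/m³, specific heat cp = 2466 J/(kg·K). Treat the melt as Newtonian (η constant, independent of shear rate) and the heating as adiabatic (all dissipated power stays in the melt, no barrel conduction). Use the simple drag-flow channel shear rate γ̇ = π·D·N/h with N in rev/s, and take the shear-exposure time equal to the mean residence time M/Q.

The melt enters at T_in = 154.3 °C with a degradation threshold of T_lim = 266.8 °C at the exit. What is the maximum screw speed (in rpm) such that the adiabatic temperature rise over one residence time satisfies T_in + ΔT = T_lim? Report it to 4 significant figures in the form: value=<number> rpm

Convert throughput: Q = 210.0 kg/h = 210.0/3600 = 0.0583333 kg/s
Mean residence time: t_res = M/Q_s = 12.00 kg / 0.0583333 kg/s = 205.714 s
Geometry in SI: D = 108.6 mm → 0.1086 m, h = 5.83 mm → 0.00583 m
ΔT_a = T_lim − T_in = 266.8 − 154.3 = 112.5 K
γ̇_max² = ΔT_a·ρ·cp / (η·t_res) = [112.5 × 1173 × 2466] / [1723 × 205.714] = 918.108 s⁻²
Take the square root: γ̇_max = √(918.108) = 30.3003 s⁻¹
N_max = γ̇_max·h / (π·D) = 30.3003 · 0.00583 / (π · 0.1086) = 0.517769 rev/s = 31.0661 rpm

value=31.07 rpm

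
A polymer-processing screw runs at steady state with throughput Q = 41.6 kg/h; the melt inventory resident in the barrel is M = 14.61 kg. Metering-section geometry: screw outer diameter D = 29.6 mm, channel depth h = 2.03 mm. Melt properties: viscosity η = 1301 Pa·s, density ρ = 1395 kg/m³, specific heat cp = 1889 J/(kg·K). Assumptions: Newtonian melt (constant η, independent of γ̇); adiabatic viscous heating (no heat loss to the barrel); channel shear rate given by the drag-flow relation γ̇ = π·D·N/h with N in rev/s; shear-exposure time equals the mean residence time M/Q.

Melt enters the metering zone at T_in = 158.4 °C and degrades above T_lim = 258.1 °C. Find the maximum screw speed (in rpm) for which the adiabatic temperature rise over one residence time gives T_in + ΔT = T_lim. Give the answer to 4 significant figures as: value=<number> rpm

value=16.55 rpm

Q_s = Q / 3600 = 41.6 / 3600 = 0.0115556 kg/s
t_res = M / Q_s = 14.61 / 0.0115556 = 1264.33 s
Geometry in SI: D = 29.6 mm → 0.0296 m, h = 2.03 mm → 0.00203 m
ΔT_a = T_lim − T_in = 258.1 − 158.4 = 99.7 K
γ̇_max² = ΔT_a·ρ·cp / (η·t_res) = [99.7 × 1395 × 1889] / [1301 × 1264.33] = 159.722 s⁻²
Take the square root: γ̇_max = √(159.722) = 12.6381 s⁻¹
Solve γ̇ = πDN/h for N: N_max = γ̇_max·h/(π·D) = 12.6381 × 0.00203 / (π × 0.0296) = 0.275891 rev/s = 16.5534 rpm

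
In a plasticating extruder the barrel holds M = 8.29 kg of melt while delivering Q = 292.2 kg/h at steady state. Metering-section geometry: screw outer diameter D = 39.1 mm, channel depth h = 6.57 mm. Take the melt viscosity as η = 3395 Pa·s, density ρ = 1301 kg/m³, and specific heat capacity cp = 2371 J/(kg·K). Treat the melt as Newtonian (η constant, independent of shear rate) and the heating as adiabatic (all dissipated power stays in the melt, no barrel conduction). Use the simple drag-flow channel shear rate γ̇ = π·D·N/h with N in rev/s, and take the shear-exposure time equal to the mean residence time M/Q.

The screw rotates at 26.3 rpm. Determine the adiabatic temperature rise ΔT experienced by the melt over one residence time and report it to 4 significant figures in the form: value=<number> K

value=7.550 K

Q_s = Q / 3600 = 292.2 / 3600 = 0.0811667 kg/s
t_res = M / Q_s = 8.29 / 0.0811667 = 102.136 s
Geometry in metres: D = 39.1 mm → 0.0391 m, h = 6.57 mm → 0.00657 m; screw speed N = 26.3 rpm = 0.438333 rev/s
Shear rate: γ̇ = πDN/h = π·0.0391·0.438333/0.00657 = 8.19532 s⁻¹
ΔT = η·γ̇²·t_res/(ρ·cp) = [3395 × 8.19532² × 102.136] / [1301 × 2371] = 7.54987 K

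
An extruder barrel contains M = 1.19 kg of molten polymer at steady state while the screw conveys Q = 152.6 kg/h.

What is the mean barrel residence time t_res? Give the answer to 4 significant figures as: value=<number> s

value=28.07 s

Throughput in SI: Q_s = 152.6 kg/h ÷ 3600 s/h = 0.0423889 kg/s
Mean residence time: t_res = M/Q_s = 1.19 kg / 0.0423889 kg/s = 28.0734 s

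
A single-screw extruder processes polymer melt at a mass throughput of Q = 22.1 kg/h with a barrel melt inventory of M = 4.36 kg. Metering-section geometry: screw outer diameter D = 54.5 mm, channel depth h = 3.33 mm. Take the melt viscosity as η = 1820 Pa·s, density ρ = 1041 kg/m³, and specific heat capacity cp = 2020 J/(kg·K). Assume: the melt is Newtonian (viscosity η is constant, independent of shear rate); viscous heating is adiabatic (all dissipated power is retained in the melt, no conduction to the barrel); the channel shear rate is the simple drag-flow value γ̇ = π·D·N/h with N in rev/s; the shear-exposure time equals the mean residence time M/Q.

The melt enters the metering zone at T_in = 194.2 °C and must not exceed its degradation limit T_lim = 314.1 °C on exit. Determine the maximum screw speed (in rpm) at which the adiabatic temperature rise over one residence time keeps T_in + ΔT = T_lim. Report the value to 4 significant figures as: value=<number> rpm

value=16.30 rpm

Convert throughput: Q = 22.1 kg/h = 22.1/3600 = 0.00613889 kg/s
Mean residence time: t_res = M/Q_s = 4.36 kg / 0.00613889 kg/s = 710.226 s
Convert to metres: D = 0.0545 m, h = 0.00333 m
Allowable rise: ΔT_a = T_lim − T_in = 314.1 − 194.2 = 119.9 K
Invert ΔT = ηγ̇²t_res/(ρcp) for γ̇: γ̇_max² = ΔT_a ρ cp / (η t_res) = 119.9·1041·2020 / (1820·710.226) = 195.053 s⁻²
γ̇_max = sqrt(195.053) = 13.9661 s⁻¹
Solve γ̇ = πDN/h for N: N_max = γ̇_max·h/(π·D) = 13.9661 × 0.00333 / (π × 0.0545) = 0.271628 rev/s = 16.2977 rpm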